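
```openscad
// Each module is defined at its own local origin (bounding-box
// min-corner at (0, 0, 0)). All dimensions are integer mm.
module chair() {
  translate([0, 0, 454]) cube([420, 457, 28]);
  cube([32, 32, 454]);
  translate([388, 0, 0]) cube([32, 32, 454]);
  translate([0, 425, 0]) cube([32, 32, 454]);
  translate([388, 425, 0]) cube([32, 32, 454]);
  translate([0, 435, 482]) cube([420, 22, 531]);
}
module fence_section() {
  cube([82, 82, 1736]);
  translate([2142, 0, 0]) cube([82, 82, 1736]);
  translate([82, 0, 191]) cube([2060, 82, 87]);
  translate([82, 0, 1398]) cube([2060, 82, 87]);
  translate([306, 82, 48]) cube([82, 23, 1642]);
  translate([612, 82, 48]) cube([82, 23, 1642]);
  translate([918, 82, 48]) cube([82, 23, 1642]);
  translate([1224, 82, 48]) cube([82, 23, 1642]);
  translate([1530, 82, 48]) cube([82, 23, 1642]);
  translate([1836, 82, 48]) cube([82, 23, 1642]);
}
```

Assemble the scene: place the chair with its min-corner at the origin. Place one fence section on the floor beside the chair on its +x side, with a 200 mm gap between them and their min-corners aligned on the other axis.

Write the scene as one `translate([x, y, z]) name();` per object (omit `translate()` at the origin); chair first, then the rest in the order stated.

chair();
translate([620, 0, 0]) fence_section();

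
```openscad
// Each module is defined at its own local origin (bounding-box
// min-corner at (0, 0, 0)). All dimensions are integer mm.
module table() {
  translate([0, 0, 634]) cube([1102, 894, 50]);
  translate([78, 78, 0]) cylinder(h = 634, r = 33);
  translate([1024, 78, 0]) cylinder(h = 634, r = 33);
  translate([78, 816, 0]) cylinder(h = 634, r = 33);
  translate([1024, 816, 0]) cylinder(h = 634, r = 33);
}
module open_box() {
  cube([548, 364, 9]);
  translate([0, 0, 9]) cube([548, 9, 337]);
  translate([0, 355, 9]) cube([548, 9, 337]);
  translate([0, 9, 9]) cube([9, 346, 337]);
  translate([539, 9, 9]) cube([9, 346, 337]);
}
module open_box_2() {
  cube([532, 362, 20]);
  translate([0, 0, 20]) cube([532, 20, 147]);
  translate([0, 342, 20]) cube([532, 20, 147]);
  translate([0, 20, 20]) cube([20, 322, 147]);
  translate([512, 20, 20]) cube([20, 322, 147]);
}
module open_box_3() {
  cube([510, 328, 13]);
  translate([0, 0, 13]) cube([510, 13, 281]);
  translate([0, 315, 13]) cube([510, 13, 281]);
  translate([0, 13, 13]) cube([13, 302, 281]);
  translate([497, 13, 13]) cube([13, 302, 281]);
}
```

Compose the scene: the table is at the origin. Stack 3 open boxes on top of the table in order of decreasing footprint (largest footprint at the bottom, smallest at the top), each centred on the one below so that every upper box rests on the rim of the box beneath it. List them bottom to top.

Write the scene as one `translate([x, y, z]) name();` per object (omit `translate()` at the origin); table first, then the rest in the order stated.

table();
translate([277, 265, 684]) open_box();
translate([285, 266, 1030]) open_box_2();
translate([296, 283, 1197]) open_box_3();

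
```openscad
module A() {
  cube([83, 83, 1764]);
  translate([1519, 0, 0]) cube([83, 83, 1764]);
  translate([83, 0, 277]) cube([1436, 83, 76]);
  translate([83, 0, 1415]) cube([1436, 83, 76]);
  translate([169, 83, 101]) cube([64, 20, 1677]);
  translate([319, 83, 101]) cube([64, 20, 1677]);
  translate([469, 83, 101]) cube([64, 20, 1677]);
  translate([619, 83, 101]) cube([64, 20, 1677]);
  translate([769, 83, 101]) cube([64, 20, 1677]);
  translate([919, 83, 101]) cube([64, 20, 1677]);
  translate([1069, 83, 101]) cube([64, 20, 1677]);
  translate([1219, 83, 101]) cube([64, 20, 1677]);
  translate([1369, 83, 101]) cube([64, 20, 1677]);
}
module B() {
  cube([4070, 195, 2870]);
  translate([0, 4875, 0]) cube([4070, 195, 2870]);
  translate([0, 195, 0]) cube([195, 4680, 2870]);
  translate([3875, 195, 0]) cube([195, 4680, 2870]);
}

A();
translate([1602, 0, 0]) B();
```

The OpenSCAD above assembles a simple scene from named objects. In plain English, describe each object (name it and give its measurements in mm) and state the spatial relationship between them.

A is a fence section. Two 83×83 mm posts, 1764 mm tall, stand on the floor with a clear span of 1436 mm between their inner faces. Two horizontal rails of 83×76 mm section span the gap between the posts with their undersides at z = 277 mm and z = 1415 mm, flush with the posts' −y face. 9 pickets, each 64 mm wide, 20 mm thick and 1677 mm tall, are fixed to the +y face of the rails with their bottoms at z = 101 mm, evenly spaced across the span with equal gaps (rounded down to the nearest mm) at the −x end and between each pair — any rounding remainder accumulates at the +x end.

B is the wall frame of a small rectangular building: four walls, each 2870 mm tall and 195 mm thick, enclosing a footprint 4070 mm (x) by 5070 mm (y) outside-to-outside, with no floor or roof. The front and back walls (the −y and +y sides) span the full width; the two side walls fit between them.

The house frame is against the fence section's +x side, with their −y faces flush.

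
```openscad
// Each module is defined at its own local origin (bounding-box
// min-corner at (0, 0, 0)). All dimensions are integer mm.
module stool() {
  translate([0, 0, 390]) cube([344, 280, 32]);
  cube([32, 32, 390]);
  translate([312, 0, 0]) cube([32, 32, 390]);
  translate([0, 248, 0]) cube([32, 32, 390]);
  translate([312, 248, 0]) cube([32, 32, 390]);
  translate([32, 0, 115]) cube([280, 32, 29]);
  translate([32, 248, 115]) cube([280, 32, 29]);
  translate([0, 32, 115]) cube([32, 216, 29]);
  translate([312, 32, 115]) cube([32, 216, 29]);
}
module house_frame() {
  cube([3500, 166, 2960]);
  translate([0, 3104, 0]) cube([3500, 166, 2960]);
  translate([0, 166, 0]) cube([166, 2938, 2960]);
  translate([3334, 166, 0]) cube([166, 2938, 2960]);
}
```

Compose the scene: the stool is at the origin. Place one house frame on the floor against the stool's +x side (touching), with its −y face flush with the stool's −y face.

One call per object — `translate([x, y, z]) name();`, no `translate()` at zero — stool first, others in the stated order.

stool();
translate([344, 0, 0]) house_frame();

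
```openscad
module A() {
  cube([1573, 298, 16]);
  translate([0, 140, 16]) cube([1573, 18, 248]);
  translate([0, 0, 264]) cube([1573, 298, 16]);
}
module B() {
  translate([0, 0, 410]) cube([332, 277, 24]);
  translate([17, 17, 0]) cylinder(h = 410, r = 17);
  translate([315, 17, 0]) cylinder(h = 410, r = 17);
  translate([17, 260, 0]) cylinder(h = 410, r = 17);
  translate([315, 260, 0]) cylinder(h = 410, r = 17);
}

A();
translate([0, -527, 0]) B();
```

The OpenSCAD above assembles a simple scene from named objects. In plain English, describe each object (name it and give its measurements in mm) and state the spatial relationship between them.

A is an I-beam lying along x, 1573 mm long. Overall section height 280 mm. Two flanges 298 mm wide (y) and 16 mm thick, one on the floor and one at the top; a web 18 mm thick runs between them, centred on the flange width.

B is a four-legged stool. The seat is 332×277 mm, 24 mm thick, top at z = 434 mm. It stands on four round legs, each 34 mm in diameter, from z = 0 to the seat underside, each leg's axis is inset half a diameter from the nearest pair of seat edges (so the leg's bounding box is flush with the corner).

The stool is on the floor beside the I-beam on its −y side.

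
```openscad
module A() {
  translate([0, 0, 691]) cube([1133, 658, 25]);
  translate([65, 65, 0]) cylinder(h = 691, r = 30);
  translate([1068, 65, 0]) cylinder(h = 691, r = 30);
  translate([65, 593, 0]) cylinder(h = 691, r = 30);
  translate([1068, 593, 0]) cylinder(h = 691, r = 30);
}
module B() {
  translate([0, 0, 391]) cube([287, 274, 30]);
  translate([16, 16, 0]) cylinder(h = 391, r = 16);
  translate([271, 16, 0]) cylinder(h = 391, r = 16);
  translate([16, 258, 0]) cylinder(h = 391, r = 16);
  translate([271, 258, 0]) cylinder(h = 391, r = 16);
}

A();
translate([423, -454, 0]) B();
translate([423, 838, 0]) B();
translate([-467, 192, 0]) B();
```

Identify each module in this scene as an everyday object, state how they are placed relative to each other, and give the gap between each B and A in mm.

Each stool's nearest face is 180 mm from the table's bounding box.

A is a table. B is a stool. Three stools sit around the table at the −y, +y, −x sides. The gap between each stool and the table is 180 mm.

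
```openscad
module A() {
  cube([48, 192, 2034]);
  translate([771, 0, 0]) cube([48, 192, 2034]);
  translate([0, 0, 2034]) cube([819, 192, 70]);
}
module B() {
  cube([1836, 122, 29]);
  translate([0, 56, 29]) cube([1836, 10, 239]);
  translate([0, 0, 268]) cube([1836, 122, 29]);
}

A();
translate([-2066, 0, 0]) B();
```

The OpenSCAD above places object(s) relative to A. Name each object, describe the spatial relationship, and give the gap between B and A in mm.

A is a door frame. B is an I-beam. The I-beam is on the floor beside the door frame on its −x side. The gap between the I-beam and the door frame is 230 mm.

The I-beam's nearest face is 230 mm from the door frame's −x face.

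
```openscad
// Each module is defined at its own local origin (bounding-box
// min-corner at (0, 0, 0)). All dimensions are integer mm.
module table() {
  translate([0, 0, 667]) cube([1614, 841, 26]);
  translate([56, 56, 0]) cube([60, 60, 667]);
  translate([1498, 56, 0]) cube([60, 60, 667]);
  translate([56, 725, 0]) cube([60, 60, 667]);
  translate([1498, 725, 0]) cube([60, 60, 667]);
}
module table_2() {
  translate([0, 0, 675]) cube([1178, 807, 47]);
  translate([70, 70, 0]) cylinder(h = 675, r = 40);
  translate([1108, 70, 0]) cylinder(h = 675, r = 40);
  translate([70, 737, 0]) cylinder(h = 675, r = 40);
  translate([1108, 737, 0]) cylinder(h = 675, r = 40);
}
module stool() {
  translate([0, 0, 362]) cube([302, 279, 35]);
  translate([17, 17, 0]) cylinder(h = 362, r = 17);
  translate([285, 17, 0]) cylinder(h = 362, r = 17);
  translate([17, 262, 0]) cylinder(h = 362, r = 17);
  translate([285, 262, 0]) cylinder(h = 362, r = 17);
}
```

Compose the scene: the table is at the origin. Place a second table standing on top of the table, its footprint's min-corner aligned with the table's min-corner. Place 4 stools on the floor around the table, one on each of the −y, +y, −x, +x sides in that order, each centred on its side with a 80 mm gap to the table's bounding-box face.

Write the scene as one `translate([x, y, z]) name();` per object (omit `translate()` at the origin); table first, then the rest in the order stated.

table();
translate([0, 0, 693]) table_2();
translate([656, -359, 0]) stool();
translate([656, 921, 0]) stool();
translate([-382, 281, 0]) stool();
translate([1694, 281, 0]) stool();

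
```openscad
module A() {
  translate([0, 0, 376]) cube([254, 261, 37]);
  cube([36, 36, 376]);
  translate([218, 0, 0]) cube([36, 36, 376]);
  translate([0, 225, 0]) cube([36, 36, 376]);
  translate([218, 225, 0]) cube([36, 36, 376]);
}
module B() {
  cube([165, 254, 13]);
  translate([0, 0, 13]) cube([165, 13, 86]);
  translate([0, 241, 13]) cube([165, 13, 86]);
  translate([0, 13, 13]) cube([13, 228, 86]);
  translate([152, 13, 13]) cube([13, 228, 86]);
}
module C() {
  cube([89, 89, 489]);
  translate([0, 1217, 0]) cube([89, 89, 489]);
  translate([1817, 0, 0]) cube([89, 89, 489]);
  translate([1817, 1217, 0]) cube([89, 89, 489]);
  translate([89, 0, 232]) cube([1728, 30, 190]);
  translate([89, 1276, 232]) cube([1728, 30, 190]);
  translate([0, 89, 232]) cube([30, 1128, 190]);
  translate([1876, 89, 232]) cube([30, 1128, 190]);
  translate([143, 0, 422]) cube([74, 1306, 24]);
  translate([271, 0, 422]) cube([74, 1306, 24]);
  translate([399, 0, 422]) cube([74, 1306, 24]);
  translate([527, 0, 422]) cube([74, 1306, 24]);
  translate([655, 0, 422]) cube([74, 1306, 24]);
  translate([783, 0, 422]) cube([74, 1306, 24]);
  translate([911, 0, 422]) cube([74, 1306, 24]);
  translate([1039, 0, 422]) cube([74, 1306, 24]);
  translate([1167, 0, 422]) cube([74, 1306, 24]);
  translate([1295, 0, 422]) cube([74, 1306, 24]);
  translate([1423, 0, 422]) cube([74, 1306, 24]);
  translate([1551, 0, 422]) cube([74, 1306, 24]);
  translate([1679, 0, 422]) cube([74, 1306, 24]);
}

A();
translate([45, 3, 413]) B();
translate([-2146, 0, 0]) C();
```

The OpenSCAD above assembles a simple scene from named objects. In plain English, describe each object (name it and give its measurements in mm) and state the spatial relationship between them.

A is a four-legged stool. The seat is 254×261 mm, 37 mm thick, top at z = 413 mm. It stands on four square legs, each 36×36 mm in cross-section, from z = 0 to the seat underside, each flush with a corner of the seat.

B is an open storage box with external size 165×254×99 mm and wall thickness 13 mm (the base is also 13 mm thick). The base covers the whole footprint; the four walls stand on the base, with the y-facing walls full-width and the x-facing walls fitting between their inner faces.

C is a bed frame 1906 mm long (x) by 1306 mm wide (y). Four 89×89 mm corner posts, 489 mm tall, at the corners of the footprint. Four rails of 30 mm thickness and 190 mm height run between adjacent posts with their undersides at z = 232 mm, their outer faces flush with the outside of the frame (the two x-running rails run between the posts' inner faces; the two y-running rails run between the posts' inner faces). 13 slats, each 74 mm wide (x) and 24 mm thick, lie across the top of the two x-running rails, running the full 1306 mm width of the frame in y; the slats are evenly spaced along x between the inner faces of the end posts with equal gaps (rounded down to the nearest mm) at the −x end and between each pair — any rounding remainder accumulates at the +x end.

The open box is on top of the stool. The bed frame is on the floor beside the stool on its −x side.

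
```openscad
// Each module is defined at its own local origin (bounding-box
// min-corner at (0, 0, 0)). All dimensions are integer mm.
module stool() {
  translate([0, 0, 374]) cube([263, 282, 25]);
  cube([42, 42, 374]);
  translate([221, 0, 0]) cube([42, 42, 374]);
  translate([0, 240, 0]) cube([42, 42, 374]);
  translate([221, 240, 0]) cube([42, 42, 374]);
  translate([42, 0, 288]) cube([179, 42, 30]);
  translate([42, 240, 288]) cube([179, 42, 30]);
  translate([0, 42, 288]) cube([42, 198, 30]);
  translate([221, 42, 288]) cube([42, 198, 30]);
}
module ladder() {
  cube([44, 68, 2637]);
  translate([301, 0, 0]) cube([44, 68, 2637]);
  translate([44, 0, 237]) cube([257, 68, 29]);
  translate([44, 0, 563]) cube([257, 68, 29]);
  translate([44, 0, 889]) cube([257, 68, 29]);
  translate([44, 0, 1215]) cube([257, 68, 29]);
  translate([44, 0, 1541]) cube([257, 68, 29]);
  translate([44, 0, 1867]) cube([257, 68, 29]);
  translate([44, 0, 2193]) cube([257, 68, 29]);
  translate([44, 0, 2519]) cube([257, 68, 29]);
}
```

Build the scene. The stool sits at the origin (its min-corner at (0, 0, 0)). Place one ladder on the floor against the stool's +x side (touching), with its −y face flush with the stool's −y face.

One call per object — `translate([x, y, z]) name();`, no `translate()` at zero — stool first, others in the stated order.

stool();
translate([263, 0, 0]) ladder();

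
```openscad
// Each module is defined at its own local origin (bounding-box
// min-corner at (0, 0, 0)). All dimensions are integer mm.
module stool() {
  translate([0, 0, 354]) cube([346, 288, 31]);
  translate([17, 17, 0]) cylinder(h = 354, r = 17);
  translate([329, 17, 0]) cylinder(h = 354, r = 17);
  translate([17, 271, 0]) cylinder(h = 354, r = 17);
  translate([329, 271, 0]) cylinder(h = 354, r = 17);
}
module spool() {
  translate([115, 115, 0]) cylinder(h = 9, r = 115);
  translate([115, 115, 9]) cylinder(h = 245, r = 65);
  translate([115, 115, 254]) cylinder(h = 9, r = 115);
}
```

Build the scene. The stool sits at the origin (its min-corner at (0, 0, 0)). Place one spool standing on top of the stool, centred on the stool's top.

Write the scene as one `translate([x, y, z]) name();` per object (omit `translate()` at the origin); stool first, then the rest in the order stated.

stool();
translate([58, 29, 385]) spool();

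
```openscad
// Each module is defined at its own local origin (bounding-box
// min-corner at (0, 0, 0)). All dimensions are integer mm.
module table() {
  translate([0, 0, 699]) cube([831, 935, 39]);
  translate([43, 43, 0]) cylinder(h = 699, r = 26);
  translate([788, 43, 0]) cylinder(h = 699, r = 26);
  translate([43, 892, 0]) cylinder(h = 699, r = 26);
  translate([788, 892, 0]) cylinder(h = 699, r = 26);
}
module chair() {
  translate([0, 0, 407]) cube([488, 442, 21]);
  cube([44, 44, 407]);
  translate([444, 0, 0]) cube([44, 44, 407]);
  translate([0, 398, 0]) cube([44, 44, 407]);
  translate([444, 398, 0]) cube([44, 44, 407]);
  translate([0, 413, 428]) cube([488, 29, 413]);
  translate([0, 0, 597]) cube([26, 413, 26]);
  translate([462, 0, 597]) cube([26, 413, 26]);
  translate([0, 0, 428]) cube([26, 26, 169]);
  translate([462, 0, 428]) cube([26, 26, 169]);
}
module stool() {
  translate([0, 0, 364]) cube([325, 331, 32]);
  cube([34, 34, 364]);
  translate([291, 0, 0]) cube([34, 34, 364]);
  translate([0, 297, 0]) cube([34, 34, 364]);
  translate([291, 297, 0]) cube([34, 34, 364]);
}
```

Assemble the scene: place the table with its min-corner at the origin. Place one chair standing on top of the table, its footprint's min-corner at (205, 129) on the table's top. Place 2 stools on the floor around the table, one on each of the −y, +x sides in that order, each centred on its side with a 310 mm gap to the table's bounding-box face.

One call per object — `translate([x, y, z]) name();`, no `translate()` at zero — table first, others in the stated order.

table();
translate([205, 129, 738]) chair();
translate([253, -641, 0]) stool();
translate([1141, 302, 0]) stool();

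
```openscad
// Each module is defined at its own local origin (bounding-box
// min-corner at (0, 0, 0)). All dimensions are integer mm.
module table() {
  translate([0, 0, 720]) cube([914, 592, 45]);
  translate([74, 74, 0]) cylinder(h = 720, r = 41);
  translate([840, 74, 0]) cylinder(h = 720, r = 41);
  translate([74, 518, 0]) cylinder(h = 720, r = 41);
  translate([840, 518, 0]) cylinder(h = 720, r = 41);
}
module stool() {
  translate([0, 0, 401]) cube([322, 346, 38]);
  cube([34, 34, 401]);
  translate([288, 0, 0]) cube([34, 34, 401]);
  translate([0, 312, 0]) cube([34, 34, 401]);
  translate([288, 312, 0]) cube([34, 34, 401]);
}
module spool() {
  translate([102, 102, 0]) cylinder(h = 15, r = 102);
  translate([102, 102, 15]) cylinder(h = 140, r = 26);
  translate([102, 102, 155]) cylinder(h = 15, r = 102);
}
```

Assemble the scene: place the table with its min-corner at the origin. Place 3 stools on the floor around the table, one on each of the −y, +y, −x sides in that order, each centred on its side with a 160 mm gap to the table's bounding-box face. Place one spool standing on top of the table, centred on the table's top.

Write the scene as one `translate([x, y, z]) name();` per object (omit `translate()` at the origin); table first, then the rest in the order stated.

table();
translate([296, -506, 0]) stool();
translate([296, 752, 0]) stool();
translate([-482, 123, 0]) stool();
translate([355, 194, 765]) spool();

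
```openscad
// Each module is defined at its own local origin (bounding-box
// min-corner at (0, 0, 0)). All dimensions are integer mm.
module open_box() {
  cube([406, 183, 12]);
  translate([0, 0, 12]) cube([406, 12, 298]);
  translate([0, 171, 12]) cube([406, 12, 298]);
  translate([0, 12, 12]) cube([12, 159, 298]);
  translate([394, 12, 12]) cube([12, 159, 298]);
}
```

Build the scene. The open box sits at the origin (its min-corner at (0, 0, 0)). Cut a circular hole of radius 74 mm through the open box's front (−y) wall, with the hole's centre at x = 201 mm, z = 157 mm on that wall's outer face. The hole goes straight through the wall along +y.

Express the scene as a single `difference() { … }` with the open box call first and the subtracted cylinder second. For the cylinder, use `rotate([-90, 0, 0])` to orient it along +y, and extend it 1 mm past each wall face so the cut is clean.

difference() {
  open_box();
  translate([201, -1, 157]) rotate([-90, 0, 0]) cylinder(h = 14, r = 74);
}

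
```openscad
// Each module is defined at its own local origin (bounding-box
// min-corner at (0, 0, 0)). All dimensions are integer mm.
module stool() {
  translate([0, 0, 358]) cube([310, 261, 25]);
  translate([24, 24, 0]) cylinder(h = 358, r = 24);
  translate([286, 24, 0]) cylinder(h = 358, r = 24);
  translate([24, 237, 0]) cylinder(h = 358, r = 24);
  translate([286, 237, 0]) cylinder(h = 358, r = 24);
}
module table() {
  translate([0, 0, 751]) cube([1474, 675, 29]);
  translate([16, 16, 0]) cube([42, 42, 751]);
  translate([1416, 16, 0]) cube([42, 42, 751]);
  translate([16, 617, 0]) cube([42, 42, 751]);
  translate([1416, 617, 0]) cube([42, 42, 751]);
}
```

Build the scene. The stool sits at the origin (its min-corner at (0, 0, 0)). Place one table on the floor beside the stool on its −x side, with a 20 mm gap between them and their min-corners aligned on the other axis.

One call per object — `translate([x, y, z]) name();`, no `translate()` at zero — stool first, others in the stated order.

stool();
translate([-1494, 0, 0]) table();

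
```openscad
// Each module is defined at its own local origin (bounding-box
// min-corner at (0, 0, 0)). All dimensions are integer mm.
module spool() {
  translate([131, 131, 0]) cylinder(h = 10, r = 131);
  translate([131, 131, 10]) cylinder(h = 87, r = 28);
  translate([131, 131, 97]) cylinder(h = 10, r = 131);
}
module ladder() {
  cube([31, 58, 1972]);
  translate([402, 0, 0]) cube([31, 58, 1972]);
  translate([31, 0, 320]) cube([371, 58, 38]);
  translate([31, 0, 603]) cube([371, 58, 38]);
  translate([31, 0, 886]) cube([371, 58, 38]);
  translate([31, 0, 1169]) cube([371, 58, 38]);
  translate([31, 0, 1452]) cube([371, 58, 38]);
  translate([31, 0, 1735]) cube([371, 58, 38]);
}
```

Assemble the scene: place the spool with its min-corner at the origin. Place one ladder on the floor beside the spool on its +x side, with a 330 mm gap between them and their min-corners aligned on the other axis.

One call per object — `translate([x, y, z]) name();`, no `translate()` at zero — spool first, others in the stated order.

spool();
translate([592, 0, 0]) ladder();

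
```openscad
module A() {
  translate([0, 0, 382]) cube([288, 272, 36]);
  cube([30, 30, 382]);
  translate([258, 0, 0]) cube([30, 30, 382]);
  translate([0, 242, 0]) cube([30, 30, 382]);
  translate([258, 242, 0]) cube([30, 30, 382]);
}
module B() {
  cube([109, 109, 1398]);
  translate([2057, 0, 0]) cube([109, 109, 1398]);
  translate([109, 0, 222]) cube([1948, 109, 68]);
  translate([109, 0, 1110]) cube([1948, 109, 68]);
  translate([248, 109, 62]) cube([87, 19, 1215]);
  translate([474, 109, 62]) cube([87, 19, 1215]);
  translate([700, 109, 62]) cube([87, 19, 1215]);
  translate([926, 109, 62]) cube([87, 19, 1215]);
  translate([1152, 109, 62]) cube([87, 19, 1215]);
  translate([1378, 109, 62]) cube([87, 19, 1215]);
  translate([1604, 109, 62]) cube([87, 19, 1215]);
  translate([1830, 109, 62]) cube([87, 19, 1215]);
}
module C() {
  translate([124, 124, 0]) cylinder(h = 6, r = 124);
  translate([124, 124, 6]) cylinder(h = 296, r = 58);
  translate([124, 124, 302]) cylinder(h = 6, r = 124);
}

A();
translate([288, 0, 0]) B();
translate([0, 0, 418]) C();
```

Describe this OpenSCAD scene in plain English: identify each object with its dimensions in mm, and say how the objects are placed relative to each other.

A is a simple wooden stool: a rectangular seat 288 mm (x) by 272 mm (y), 36 mm thick, top face at z = 418 mm, on four square legs, each 30×30 mm in cross-section. The legs rest on z = 0, each flush with a corner of the seat.

B is a fence section. Two 109×109 mm posts, 1398 mm tall, stand on the floor with a clear span of 1948 mm between their inner faces. Two horizontal rails of 109×68 mm section span the gap between the posts with their undersides at z = 222 mm and z = 1110 mm, flush with the posts' −y face. 8 pickets, each 87 mm wide, 19 mm thick and 1215 mm tall, are fixed to the +y face of the rails with their bottoms at z = 62 mm, evenly spaced across the span with equal gaps (rounded down to the nearest mm) at the −x end and between each pair — any rounding remainder accumulates at the +x end.

C is a spool: two coaxial disc flanges of radius 124 mm and thickness 6 mm, joined by a core cylinder of radius 58 mm and height 296 mm. The lower flange rests on z = 0 and the three cylinders share a vertical axis.

The fence section is against the stool's +x side, with their −y faces flush. The spool is on top of the stool.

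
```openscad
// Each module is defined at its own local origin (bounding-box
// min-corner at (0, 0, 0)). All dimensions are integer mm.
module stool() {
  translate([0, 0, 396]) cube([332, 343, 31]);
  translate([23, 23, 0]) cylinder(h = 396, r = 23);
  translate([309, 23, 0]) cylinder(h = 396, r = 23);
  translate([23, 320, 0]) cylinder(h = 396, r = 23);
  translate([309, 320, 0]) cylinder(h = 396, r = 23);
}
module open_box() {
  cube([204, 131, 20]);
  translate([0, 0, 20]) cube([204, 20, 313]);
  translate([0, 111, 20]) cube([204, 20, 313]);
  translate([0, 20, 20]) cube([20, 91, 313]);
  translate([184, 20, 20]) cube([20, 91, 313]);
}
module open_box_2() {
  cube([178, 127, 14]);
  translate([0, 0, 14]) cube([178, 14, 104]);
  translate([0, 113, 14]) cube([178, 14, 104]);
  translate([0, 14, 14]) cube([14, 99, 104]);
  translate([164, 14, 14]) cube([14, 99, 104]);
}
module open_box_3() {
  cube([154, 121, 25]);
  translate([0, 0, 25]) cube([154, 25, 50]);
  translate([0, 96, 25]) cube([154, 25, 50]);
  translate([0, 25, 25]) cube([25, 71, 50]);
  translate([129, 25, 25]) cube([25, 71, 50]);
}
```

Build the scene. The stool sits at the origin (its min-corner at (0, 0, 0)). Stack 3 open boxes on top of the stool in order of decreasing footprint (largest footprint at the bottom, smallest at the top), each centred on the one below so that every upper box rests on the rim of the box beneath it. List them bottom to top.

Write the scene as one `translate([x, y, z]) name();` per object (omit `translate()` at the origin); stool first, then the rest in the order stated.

stool();
translate([64, 106, 427]) open_box();
translate([77, 108, 760]) open_box_2();
translate([89, 111, 878]) open_box_3();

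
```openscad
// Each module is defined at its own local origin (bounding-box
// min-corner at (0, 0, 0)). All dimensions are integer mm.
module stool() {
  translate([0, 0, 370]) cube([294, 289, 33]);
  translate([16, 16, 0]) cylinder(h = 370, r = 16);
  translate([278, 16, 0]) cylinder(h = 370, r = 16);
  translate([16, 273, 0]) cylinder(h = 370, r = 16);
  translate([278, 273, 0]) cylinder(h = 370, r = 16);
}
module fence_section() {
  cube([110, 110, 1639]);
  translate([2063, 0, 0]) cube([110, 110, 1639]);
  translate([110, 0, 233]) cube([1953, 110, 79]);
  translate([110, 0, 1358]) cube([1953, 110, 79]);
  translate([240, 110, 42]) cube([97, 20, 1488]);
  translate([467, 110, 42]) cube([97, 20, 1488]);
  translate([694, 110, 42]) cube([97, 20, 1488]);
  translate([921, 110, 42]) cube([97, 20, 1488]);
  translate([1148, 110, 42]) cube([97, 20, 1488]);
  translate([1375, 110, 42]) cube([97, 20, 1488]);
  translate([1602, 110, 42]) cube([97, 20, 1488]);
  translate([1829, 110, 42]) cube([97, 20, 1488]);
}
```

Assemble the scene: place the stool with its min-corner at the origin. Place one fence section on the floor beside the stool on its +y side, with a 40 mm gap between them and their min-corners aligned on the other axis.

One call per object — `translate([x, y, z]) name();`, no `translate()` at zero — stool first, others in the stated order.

stool();
translate([0, 329, 0]) fence_section();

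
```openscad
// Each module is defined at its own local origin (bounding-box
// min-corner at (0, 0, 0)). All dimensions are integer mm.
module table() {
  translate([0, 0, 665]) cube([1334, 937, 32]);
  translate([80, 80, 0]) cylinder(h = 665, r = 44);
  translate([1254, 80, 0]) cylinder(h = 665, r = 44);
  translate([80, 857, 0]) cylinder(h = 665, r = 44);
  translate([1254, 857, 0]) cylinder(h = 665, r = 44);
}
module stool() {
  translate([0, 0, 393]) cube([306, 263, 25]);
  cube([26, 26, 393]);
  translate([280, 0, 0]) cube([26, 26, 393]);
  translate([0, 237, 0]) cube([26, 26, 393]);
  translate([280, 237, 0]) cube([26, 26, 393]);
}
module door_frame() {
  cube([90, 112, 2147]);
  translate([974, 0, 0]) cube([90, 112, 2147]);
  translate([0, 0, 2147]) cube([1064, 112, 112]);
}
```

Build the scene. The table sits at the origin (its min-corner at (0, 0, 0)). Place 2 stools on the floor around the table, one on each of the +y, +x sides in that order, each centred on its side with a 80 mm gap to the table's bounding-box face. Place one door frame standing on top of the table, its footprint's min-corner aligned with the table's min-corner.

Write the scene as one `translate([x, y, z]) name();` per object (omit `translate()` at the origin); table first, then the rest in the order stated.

table();
translate([514, 1017, 0]) stool();
translate([1414, 337, 0]) stool();
translate([0, 0, 697]) door_frame();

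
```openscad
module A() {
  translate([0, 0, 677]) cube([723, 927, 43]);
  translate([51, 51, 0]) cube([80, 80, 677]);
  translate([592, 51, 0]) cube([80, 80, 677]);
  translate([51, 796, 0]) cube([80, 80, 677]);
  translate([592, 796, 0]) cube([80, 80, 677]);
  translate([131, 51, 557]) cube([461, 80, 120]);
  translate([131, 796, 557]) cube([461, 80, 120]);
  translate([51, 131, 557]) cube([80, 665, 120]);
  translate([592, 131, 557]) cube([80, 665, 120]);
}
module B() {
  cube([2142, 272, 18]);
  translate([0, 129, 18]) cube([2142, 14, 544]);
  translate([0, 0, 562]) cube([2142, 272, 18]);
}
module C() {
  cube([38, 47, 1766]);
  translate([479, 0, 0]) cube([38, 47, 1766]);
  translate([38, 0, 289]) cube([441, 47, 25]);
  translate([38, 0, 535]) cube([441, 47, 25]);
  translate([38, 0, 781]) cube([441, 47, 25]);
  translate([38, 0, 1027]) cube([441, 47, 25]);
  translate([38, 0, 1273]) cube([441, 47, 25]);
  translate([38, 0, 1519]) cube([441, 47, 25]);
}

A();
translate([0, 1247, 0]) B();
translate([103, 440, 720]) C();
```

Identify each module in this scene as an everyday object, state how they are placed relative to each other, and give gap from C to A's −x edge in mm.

The ladder's min-x is at 103; the table's min-x is 0; gap = 103 mm.

A is a table. B is an I-beam. C is a ladder. The I-beam is on the floor beside the table on its +y side. The ladder is on top of the table, centred. The gap from the ladder to the table's −x edge is 103 mm.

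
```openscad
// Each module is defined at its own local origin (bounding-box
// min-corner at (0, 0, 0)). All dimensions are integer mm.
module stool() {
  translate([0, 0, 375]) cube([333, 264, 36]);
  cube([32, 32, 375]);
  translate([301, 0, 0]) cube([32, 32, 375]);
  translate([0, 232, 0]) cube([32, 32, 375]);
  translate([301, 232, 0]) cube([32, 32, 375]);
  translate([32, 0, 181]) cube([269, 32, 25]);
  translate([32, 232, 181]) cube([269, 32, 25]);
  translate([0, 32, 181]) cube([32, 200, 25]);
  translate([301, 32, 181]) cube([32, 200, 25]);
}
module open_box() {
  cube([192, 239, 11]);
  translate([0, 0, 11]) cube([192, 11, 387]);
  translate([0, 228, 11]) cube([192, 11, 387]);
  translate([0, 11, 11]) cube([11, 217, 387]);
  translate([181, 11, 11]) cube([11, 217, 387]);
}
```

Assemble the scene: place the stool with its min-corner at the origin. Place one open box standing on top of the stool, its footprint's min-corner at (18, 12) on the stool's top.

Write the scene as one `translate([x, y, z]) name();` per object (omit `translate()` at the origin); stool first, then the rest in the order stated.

stool();
translate([18, 12, 411]) open_box();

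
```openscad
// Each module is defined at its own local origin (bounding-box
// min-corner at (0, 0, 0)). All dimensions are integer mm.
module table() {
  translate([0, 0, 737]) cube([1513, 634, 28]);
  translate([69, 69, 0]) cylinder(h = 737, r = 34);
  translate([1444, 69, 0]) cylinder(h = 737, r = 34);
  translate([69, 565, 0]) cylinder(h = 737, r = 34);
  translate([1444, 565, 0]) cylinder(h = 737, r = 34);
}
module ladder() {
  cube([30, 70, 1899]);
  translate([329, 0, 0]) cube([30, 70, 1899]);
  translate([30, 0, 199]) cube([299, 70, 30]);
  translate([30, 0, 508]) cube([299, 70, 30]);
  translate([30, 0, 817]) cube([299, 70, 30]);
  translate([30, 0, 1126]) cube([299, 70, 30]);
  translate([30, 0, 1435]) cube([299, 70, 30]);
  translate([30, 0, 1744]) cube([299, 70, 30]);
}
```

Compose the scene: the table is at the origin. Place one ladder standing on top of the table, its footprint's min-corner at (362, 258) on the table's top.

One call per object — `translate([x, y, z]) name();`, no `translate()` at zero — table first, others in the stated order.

table();
translate([362, 258, 765]) ladder();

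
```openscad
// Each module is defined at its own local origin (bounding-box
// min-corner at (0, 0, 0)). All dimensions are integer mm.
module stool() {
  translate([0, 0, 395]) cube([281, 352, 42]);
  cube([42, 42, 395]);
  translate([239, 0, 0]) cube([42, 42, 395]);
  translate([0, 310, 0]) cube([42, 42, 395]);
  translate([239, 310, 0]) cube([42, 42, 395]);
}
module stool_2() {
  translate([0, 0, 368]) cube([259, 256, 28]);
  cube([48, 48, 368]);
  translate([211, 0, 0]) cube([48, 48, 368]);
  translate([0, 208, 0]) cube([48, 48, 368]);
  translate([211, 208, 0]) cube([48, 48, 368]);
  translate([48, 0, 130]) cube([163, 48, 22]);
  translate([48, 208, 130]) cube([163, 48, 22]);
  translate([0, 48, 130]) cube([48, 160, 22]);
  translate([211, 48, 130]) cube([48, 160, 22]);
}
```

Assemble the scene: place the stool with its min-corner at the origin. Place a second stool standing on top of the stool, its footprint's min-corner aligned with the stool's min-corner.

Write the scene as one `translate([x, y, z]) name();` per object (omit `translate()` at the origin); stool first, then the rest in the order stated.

stool();
translate([0, 0, 437]) stool_2();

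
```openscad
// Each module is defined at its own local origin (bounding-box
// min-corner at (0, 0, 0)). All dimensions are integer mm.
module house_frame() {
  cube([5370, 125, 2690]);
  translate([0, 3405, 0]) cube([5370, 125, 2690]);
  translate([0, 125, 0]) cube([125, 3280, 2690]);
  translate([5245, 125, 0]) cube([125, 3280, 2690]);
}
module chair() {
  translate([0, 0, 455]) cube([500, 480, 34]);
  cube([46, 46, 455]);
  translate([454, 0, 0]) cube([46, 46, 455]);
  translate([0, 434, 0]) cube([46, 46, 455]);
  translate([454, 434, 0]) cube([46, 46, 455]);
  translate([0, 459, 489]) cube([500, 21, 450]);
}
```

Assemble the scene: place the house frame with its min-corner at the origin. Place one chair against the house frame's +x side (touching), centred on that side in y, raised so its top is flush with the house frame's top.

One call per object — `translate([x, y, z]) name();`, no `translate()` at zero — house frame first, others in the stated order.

house_frame();
translate([5370, 1525, 1751]) chair();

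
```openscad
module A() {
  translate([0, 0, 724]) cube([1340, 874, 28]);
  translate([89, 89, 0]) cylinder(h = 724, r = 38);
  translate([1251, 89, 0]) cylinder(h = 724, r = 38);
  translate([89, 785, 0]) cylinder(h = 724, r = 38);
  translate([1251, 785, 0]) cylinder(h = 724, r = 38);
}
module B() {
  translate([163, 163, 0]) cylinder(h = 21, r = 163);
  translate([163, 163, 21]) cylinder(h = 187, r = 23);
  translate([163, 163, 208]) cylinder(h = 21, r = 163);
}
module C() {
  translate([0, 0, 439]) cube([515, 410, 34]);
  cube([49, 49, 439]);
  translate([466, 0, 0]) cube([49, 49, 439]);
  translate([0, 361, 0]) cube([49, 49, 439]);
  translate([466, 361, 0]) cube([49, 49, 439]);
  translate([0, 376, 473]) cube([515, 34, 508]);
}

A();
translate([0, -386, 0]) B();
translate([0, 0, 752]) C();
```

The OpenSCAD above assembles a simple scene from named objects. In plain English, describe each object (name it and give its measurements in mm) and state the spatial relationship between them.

A is a table: top 1340 mm (x) × 874 mm (y), 28 mm thick, upper face at z = 752 mm, on four round legs of 76 mm diameter, each leg's bounding box inset 51 mm from the nearest pair of top edges, running from z = 0 to the bottom of the top.

B is a spool: two coaxial disc flanges of radius 163 mm and thickness 21 mm, joined by a core cylinder of radius 23 mm and height 187 mm. The lower flange rests on z = 0 and the three cylinders share a vertical axis.

C is a chair. The seat is a 515×410×34 mm slab with its top at z = 473 mm, on four 49×49 mm corner legs (flush with the seat edges, standing on z = 0). A flat backrest 34 mm thick, 508 mm tall, spans the full seat width and rises from the seat top along its +y edge, rear face flush with the rear of the seat.

The spool is on the floor beside the table on its −y side. The chair is on top of the table.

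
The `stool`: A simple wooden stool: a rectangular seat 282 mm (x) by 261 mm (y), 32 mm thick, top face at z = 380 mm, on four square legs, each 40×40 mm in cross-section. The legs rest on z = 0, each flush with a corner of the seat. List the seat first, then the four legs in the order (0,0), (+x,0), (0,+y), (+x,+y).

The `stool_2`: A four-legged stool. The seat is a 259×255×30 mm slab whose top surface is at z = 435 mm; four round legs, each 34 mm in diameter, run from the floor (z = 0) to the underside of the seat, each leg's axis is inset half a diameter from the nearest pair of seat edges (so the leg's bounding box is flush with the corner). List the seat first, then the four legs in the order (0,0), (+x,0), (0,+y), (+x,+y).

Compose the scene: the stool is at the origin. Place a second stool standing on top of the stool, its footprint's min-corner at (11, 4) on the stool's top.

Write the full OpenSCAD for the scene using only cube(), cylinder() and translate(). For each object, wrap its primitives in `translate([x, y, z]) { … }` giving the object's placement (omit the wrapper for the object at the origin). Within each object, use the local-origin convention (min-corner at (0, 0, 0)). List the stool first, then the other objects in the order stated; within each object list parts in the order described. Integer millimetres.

translate([0, 0, 348]) cube([282, 261, 32]);
cube([40, 40, 348]);
translate([242, 0, 0]) cube([40, 40, 348]);
translate([0, 221, 0]) cube([40, 40, 348]);
translate([242, 221, 0]) cube([40, 40, 348]);
translate([11, 4, 380]) {
  translate([0, 0, 405]) cube([259, 255, 30]);
  translate([17, 17, 0]) cylinder(h = 405, r = 17);
  translate([242, 17, 0]) cylinder(h = 405, r = 17);
  translate([17, 238, 0]) cylinder(h = 405, r = 17);
  translate([242, 238, 0]) cylinder(h = 405, r = 17);
}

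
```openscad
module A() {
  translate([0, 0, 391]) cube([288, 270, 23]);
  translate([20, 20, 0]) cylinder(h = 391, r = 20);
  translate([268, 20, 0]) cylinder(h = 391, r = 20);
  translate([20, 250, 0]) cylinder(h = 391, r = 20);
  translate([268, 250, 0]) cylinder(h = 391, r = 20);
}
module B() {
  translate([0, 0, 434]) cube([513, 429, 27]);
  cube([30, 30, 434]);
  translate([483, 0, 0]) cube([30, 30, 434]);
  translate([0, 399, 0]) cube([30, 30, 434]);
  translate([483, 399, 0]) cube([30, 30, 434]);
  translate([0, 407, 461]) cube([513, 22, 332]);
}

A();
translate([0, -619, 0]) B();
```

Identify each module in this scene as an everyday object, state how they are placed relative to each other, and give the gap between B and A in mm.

The chair's nearest face is 190 mm from the stool's −y face.

A is a stool. B is a chair. The chair is on the floor beside the stool on its −y side. The gap between the chair and the stool is 190 mm.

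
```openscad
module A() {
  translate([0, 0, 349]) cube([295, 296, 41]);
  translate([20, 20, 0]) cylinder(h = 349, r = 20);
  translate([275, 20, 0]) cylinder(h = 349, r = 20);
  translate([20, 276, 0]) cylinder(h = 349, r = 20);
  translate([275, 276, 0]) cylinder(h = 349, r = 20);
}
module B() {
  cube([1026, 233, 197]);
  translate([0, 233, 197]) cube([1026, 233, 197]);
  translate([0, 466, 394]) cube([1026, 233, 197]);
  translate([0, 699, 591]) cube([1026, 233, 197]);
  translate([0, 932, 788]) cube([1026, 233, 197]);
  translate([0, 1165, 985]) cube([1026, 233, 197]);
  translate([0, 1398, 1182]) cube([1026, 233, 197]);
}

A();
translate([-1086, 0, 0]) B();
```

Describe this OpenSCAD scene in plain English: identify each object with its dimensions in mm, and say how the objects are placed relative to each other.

A is a four-legged stool. The seat is 295×296 mm, 41 mm thick, top at z = 390 mm. It stands on four round legs, each 40 mm in diameter, from z = 0 to the seat underside, each leg's axis is inset half a diameter from the nearest pair of seat edges (so the leg's bounding box is flush with the corner).

B is a straight staircase of 7 solid steps. Each step is 1026 mm wide (x), 233 mm deep (y, the going) and 197 mm tall (the rise). The first step rests on the floor; each subsequent step sits one going further in +y and one rise higher in +z, directly behind and above the previous step with no overlap.

The staircase is on the floor beside the stool on its −x side.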